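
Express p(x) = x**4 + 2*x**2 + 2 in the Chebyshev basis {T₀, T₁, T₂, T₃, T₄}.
(27/8)T₀ + (3/2)T₂ + (1/8)T₄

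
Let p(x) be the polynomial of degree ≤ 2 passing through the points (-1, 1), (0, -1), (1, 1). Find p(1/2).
-1/2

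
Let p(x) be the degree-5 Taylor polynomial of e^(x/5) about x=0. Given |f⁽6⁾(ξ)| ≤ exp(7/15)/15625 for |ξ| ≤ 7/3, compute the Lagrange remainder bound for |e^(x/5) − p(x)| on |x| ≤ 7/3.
117649*exp(7/15)/8201250000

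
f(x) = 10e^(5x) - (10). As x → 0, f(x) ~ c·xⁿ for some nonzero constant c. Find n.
1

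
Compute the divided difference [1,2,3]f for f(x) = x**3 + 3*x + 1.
6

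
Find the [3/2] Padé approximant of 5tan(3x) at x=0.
(-9*x**3 + 15*x)/(1 - 18*x**2/5)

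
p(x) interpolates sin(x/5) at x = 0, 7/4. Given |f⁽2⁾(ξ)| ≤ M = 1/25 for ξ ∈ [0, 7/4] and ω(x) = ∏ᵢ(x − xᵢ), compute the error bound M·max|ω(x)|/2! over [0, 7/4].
49/3200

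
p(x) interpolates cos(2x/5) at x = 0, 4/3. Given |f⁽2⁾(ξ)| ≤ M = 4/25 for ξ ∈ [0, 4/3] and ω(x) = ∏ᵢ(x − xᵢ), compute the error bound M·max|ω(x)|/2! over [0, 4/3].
8/225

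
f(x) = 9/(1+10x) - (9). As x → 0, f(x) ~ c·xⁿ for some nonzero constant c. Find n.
1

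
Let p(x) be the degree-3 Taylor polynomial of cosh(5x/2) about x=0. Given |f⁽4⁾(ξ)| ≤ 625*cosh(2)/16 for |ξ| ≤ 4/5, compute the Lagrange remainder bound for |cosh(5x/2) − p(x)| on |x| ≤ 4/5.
2*cosh(2)/3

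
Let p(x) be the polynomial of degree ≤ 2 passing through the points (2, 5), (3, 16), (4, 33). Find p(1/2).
-1/4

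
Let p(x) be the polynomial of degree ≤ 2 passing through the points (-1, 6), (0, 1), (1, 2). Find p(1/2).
3/4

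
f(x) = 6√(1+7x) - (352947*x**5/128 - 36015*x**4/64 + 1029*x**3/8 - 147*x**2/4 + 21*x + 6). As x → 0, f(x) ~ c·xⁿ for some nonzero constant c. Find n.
6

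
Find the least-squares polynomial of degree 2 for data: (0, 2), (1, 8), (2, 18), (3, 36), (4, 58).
74/35 + (18/7)x + (20/7)x²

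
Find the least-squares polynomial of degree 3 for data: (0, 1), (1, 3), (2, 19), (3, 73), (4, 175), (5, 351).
22/21 + (-31/126)x + (-26/21)x² + (55/18)x³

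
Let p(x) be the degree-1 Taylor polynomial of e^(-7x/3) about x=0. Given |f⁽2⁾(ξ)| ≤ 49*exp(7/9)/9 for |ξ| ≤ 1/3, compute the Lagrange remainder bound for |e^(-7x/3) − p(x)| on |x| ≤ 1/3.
49*exp(7/9)/162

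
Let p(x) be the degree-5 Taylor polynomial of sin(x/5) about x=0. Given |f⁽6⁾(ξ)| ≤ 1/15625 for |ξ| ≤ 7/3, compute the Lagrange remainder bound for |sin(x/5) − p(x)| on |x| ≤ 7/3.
117649/8201250000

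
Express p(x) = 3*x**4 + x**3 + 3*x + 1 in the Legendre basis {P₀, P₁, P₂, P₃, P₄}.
(8/5)P₀ + (18/5)P₁ + (12/7)P₂ + (2/5)P₃ + (24/35)P₄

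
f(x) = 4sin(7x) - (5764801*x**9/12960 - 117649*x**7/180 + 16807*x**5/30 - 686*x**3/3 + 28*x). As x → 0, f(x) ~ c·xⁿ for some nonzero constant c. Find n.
11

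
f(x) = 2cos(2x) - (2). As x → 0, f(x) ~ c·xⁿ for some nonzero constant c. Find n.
2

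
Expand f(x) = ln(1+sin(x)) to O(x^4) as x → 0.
x - x**2/2 + x**3/6 + O(x**4)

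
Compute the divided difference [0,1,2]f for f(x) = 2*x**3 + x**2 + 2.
7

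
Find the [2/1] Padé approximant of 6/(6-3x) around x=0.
1/(1 - x/2)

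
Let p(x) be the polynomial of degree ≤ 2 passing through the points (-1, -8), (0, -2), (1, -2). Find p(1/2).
-5/4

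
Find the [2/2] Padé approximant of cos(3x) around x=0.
(1 - 15*x**2/4)/(3*x**2/4 + 1)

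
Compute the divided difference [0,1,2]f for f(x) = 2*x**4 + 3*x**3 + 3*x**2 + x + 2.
26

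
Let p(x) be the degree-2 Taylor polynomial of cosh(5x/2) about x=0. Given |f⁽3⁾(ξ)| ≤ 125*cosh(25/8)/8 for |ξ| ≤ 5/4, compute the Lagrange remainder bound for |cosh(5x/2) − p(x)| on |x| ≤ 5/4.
15625*cosh(25/8)/3072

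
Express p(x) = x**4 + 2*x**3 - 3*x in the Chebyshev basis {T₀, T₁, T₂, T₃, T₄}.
(3/8)T₀ + (-3/2)T₁ + (1/2)T₂ + (1/2)T₃ + (1/8)T₄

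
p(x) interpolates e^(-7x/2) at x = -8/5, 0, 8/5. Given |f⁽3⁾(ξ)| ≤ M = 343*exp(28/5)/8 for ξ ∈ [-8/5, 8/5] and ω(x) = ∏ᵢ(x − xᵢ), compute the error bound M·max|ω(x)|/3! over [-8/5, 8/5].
21952*sqrt(3)*exp(28/5)/3375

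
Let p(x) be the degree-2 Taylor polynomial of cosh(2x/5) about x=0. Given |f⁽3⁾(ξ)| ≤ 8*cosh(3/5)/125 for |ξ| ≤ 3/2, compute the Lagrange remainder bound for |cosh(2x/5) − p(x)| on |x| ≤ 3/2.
9*cosh(3/5)/250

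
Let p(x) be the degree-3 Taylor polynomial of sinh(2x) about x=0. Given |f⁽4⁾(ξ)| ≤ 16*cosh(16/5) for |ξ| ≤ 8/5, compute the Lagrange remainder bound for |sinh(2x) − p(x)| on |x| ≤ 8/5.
8192*cosh(16/5)/1875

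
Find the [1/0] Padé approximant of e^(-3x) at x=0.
1 - 3*x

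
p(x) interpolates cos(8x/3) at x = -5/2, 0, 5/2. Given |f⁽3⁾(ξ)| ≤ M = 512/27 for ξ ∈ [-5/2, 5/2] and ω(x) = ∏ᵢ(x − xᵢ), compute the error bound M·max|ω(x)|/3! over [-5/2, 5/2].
8000*sqrt(3)/729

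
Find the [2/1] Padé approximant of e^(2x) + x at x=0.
(7*x/3 + 1)/(1 - 2*x/3)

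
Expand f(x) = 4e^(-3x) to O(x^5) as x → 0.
4 - 12*x + 18*x**2 - 18*x**3 + 27*x**4/2 + O(x**5)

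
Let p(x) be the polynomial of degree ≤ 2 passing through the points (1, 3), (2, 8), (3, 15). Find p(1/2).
5/4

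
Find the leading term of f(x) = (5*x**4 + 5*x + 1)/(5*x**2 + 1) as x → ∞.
x**2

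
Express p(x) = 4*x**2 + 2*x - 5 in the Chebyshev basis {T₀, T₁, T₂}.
(-3)T₀ + (2)T₁ + (2)T₂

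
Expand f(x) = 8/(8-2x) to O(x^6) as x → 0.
1 + x/4 + x**2/16 + x**3/64 + x**4/256 + x**5/1024 + O(x**6)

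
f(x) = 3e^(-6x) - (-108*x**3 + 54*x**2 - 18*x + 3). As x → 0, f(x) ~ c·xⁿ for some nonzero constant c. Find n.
4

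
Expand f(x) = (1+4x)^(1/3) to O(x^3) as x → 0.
1 + 4*x/3 - 16*x**2/9 + O(x**3)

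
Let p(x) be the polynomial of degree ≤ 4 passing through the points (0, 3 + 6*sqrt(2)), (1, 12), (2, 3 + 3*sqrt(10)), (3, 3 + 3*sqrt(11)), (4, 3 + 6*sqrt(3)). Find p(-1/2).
-849/32 - 135*sqrt(11)/32 + 105*sqrt(3)/64 + 945*sqrt(2)/64 + 567*sqrt(10)/64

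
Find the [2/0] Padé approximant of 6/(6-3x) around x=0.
x**2/4 + x/2 + 1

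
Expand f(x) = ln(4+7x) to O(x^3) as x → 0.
log(4) + 7*x/4 - 49*x**2/32 + O(x**3)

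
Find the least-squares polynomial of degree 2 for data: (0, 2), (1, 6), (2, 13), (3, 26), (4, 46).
17/7 + (-2/35)x + (19/7)x²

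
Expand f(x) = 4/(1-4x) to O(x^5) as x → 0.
4 + 16*x + 64*x**2 + 256*x**3 + 1024*x**4 + O(x**5)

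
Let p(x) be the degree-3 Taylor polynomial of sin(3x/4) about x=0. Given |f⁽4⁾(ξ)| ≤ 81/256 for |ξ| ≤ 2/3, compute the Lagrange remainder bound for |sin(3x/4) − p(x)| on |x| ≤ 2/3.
1/384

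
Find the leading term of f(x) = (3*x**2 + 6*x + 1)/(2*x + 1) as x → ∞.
3*x/2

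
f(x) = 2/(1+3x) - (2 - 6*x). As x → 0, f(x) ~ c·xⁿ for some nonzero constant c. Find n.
2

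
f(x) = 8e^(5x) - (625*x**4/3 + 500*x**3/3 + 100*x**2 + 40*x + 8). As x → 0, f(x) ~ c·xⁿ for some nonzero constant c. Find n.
5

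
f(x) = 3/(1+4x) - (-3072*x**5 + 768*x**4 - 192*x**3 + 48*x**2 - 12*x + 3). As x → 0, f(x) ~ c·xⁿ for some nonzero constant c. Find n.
6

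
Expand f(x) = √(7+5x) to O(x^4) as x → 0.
sqrt(7) + 5*sqrt(7)*x/14 - 25*sqrt(7)*x**2/392 + 125*sqrt(7)*x**3/5488 + O(x**4)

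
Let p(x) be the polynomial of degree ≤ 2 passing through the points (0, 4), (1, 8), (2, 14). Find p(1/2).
23/4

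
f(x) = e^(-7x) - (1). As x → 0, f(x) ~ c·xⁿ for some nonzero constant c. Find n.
1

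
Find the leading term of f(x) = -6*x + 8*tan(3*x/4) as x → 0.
9*x**3/8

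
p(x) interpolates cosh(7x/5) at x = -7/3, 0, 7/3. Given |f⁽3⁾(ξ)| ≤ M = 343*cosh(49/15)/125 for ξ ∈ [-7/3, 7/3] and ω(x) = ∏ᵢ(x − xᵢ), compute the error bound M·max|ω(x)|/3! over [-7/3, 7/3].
117649*sqrt(3)*cosh(49/15)/91125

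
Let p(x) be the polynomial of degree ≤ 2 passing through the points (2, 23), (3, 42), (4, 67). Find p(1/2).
23/4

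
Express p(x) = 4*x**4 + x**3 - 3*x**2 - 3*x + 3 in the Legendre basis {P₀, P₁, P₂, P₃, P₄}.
(14/5)P₀ + (-12/5)P₁ + (2/7)P₂ + (2/5)P₃ + (32/35)P₄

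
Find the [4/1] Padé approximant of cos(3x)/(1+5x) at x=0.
(27*x**4/8 - 9*x**2/2 + 1)/(5*x + 1)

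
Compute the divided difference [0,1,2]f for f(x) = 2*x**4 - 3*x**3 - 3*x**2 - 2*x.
2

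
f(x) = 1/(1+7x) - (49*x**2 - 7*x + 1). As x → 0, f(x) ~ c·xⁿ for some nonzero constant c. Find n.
3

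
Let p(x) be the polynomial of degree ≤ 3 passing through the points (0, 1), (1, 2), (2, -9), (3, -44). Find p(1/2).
9/4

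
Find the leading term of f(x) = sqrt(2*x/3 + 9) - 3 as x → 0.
x/9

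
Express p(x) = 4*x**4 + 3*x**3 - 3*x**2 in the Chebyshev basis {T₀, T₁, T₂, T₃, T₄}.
(9/4)T₁ + (1/2)T₂ + (3/4)T₃ + (1/2)T₄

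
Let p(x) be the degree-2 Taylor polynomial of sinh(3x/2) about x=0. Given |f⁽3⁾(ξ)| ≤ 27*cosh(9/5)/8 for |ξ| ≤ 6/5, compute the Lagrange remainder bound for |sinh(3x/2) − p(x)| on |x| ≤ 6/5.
243*cosh(9/5)/250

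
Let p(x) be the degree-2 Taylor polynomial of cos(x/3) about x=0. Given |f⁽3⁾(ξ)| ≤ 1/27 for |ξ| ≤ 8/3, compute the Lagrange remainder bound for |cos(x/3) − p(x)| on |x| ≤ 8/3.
256/2187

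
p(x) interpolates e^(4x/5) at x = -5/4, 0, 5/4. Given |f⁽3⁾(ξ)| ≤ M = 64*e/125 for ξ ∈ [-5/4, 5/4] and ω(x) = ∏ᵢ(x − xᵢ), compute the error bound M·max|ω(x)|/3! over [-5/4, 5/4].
sqrt(3)*e/27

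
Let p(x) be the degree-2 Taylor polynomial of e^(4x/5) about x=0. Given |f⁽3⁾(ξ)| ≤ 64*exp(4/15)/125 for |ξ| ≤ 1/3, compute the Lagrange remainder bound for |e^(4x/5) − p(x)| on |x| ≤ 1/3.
32*exp(4/15)/10125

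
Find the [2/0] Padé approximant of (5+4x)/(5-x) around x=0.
x**2/5 + x + 1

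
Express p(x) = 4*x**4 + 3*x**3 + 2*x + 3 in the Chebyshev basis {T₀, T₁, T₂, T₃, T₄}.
(9/2)T₀ + (17/4)T₁ + (2)T₂ + (3/4)T₃ + (1/2)T₄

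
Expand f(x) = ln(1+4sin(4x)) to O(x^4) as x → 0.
16*x - 128*x**2 + 3968*x**3/3 + O(x**4)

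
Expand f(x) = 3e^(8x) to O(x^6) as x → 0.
3 + 24*x + 96*x**2 + 256*x**3 + 512*x**4 + 4096*x**5/5 + O(x**6)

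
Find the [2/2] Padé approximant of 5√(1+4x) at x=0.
(25*x**2 + 25*x + 5)/(x**2 + 3*x + 1)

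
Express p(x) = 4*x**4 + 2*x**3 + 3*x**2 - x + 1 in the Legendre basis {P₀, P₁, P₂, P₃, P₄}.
(14/5)P₀ + (1/5)P₁ + (30/7)P₂ + (4/5)P₃ + (32/35)P₄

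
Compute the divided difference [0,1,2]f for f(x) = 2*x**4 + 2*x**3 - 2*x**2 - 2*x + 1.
18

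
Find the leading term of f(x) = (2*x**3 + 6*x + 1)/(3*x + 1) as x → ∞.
2*x**2/3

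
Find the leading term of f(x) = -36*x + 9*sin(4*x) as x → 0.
-96*x**3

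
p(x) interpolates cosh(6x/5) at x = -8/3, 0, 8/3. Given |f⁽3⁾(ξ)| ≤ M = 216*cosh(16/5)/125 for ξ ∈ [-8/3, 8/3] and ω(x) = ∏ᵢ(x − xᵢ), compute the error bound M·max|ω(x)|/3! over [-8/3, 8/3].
4096*sqrt(3)*cosh(16/5)/3375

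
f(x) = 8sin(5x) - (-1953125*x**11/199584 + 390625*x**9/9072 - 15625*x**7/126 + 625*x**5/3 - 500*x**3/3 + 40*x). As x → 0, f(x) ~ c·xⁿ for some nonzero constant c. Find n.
13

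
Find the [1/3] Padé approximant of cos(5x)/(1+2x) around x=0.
(1 - 125*x/24)/(-1925*x**3/48 + 25*x**2/12 - 77*x/24 + 1)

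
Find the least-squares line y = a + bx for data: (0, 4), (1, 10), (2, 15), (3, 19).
a = 9/2, b = 5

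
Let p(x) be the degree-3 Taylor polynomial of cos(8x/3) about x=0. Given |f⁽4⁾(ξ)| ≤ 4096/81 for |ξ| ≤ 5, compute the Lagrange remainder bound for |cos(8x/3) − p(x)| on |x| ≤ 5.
320000/243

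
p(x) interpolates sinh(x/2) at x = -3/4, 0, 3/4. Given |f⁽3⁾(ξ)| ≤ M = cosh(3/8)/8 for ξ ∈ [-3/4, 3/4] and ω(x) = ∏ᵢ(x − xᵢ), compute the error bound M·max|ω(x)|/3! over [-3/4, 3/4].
sqrt(3)*cosh(3/8)/512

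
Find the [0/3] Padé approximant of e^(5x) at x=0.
1/(-125*x**3/6 + 25*x**2/2 - 5*x + 1)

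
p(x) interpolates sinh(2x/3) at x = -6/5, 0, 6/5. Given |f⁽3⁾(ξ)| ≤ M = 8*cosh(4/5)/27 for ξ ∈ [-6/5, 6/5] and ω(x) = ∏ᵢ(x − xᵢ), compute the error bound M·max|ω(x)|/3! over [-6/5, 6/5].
64*sqrt(3)*cosh(4/5)/3375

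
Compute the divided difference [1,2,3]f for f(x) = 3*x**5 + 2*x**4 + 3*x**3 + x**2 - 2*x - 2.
339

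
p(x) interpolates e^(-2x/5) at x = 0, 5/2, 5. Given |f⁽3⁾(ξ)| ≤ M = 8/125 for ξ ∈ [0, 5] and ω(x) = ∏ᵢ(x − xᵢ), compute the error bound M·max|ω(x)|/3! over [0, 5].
sqrt(3)/27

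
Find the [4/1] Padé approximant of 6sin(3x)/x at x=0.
243*x**4/20 - 27*x**2 + 18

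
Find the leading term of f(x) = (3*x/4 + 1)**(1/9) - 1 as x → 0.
x/12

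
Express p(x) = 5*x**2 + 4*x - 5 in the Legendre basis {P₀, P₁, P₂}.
(-10/3)P₀ + (4)P₁ + (10/3)P₂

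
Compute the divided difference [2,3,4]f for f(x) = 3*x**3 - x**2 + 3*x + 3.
26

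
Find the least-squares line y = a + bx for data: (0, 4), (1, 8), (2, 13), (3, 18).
a = 37/10, b = 47/10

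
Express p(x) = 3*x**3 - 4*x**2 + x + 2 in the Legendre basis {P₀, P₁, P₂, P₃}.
(2/3)P₀ + (14/5)P₁ + (-8/3)P₂ + (6/5)P₃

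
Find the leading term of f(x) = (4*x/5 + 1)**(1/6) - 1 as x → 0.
2*x/15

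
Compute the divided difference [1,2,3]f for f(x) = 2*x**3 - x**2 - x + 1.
11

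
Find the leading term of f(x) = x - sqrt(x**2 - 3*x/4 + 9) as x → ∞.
3/8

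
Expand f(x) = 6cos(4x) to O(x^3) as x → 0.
6 - 48*x**2 + O(x**3)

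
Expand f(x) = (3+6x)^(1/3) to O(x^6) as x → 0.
3**(1/3) + 2*3**(1/3)*x/3 - 4*3**(1/3)*x**2/9 + 40*3**(1/3)*x**3/81 - 160*3**(1/3)*x**4/243 + 704*3**(1/3)*x**5/729 + O(x**6)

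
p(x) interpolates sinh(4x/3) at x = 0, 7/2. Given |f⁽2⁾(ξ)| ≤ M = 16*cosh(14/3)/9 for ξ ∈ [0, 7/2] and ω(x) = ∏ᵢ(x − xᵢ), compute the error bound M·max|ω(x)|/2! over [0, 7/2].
49*cosh(14/3)/18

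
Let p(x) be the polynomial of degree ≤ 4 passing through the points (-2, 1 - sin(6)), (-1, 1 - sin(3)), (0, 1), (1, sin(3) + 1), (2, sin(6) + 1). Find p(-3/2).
-7*sin(3)/8 - 5*sin(6)/16 + 1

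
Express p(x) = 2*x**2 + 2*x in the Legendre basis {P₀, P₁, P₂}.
(2/3)P₀ + (2)P₁ + (4/3)P₂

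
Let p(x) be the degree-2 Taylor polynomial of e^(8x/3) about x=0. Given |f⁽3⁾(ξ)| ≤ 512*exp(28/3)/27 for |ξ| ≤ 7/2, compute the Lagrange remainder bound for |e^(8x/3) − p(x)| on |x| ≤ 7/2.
10976*exp(28/3)/81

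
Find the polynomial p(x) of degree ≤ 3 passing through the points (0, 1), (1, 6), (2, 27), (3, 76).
2*x**3 + 2*x**2 + x + 1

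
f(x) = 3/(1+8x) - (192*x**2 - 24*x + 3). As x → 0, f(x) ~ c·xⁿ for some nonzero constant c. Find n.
3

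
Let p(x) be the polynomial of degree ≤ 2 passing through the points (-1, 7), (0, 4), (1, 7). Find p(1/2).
19/4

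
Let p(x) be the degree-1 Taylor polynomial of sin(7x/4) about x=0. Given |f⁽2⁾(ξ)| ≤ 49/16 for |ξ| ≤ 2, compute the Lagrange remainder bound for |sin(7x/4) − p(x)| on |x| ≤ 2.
49/8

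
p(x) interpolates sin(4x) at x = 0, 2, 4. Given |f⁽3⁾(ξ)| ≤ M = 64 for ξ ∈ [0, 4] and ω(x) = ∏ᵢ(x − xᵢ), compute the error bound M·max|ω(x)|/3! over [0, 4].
512*sqrt(3)/27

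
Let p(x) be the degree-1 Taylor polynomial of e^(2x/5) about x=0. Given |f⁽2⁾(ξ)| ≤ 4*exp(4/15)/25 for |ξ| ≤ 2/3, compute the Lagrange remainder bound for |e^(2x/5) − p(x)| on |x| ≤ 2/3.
8*exp(4/15)/225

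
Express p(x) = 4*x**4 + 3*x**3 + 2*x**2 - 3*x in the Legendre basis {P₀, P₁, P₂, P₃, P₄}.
(22/15)P₀ + (-6/5)P₁ + (76/21)P₂ + (6/5)P₃ + (32/35)P₄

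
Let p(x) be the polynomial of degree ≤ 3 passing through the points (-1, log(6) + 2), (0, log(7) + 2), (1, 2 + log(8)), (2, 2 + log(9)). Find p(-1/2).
log(2**(3/8)*3**(7/16)*7**(15/16)/2) + 2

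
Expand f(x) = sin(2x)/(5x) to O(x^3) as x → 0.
2/5 - 4*x**2/15 + O(x**3)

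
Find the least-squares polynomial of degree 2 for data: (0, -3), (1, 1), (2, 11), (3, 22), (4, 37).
-116/35 + (247/70)x + (23/14)x²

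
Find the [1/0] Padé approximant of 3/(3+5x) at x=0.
1 - 5*x/3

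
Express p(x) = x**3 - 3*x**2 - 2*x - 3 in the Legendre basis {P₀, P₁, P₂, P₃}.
(-4)P₀ + (-7/5)P₁ + (-2)P₂ + (2/5)P₃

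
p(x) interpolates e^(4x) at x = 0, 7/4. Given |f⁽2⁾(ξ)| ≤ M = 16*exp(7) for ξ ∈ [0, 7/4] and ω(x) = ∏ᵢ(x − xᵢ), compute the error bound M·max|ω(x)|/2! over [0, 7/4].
49*exp(7)/8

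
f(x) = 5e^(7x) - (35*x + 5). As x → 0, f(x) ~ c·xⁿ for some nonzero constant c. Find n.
2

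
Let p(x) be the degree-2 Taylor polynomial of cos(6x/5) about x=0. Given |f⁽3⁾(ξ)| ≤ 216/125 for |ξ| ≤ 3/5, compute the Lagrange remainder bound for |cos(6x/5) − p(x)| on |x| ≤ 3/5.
972/15625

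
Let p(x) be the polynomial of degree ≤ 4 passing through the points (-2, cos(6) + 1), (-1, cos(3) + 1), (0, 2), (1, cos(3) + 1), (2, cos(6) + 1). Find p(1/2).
5*cos(3)/16 - cos(6)/64 + 109/64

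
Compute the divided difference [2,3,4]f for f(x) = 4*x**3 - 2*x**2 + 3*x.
34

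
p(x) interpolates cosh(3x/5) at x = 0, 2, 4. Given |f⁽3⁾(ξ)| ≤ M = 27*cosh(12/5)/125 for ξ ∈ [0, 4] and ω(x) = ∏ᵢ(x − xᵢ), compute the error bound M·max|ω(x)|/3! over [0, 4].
8*sqrt(3)*cosh(12/5)/125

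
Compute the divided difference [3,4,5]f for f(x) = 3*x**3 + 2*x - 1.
36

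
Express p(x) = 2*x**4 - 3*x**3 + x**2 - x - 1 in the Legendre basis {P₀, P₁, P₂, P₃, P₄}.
(-4/15)P₀ + (-14/5)P₁ + (38/21)P₂ + (-6/5)P₃ + (16/35)P₄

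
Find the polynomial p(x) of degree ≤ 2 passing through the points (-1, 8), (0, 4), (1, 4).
2*x**2 - 2*x + 4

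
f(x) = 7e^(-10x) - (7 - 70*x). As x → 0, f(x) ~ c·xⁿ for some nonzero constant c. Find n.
2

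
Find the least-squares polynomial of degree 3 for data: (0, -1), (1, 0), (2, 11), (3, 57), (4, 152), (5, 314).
-29/42 + (-265/252)x + (-7/3)x² + (109/36)x³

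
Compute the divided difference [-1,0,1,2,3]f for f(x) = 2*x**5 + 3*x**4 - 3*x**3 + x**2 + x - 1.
13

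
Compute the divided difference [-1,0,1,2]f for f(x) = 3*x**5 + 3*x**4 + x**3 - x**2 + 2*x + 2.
22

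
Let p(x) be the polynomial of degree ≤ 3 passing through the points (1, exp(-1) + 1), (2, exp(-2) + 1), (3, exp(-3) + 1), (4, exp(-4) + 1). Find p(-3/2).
(-495*exp(2) - 105 + 16*exp(4) + 385*e + 231*exp(3))*exp(-4)/16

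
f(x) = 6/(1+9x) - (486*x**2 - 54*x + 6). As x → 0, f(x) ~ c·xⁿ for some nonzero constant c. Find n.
3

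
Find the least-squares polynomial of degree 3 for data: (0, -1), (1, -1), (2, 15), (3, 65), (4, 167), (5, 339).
-1 + (-2)x - x² + (3)x³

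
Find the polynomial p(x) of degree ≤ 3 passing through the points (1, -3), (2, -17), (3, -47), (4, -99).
-x**3 - 2*x**2 - x + 1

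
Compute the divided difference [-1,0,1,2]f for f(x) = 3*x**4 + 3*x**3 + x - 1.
9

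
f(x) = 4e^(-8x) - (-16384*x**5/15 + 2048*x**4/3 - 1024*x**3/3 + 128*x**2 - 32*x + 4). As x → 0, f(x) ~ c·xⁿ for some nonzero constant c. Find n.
6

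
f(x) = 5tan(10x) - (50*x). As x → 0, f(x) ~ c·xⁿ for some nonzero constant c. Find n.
3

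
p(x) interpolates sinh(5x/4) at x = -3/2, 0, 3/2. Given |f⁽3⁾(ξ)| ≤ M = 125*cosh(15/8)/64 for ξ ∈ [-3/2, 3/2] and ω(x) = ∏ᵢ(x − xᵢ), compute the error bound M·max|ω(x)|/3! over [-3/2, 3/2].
125*sqrt(3)*cosh(15/8)/512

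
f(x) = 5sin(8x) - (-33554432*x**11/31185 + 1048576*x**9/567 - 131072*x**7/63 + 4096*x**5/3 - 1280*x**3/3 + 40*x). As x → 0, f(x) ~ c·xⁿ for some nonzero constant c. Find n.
13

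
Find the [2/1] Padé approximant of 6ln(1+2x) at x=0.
4*x*(x + 3)/(4*x/3 + 1)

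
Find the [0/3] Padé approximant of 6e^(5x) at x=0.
6/(-125*x**3/6 + 25*x**2/2 - 5*x + 1)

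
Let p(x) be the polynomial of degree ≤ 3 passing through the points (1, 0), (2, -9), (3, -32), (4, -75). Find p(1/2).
9/8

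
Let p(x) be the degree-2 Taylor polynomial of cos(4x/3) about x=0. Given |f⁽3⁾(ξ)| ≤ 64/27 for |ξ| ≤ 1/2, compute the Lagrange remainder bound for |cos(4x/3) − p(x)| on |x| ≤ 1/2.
4/81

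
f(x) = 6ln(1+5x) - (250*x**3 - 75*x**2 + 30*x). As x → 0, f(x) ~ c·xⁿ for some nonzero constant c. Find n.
4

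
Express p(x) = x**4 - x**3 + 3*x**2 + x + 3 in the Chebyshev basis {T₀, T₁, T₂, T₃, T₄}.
(39/8)T₀ + (1/4)T₁ + (2)T₂ + (-1/4)T₃ + (1/8)T₄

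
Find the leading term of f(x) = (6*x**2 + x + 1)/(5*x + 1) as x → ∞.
6*x/5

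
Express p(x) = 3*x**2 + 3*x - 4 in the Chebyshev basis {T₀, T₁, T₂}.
(-5/2)T₀ + (3)T₁ + (3/2)T₂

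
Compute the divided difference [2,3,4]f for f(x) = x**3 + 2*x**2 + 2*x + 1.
11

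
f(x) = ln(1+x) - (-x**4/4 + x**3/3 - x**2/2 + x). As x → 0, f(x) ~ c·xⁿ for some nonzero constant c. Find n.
5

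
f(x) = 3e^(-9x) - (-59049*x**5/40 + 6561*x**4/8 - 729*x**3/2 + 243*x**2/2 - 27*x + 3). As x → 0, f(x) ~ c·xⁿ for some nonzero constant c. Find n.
6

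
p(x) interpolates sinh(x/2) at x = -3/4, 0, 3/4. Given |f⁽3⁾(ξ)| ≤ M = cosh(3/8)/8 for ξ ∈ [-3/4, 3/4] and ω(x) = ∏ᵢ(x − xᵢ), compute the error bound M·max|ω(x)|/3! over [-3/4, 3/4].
sqrt(3)*cosh(3/8)/512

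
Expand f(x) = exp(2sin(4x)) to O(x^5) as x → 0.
1 + 8*x + 32*x**2 + 64*x**3 + O(x**5)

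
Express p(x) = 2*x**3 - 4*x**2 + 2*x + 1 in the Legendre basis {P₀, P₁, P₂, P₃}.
(-1/3)P₀ + (16/5)P₁ + (-8/3)P₂ + (4/5)P₃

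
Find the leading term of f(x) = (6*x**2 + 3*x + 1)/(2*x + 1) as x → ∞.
3*x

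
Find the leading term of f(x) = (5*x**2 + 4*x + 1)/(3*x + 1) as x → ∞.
5*x/3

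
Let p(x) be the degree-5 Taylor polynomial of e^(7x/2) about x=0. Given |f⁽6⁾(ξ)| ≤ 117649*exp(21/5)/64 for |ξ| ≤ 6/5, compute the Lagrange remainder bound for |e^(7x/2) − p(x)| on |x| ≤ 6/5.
9529569*exp(21/5)/1250000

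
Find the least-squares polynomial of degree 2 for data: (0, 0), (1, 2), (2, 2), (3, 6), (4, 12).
18/35 + (-22/35)x + (6/7)x²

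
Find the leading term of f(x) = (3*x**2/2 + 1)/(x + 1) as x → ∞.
3*x/2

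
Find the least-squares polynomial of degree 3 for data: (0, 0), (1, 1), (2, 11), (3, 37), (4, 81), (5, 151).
1/126 + (-241/108)x + (143/63)x² + (91/108)x³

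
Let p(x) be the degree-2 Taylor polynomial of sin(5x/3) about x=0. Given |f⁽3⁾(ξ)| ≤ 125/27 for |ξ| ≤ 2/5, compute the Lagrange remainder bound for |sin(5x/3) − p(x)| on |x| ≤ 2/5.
4/81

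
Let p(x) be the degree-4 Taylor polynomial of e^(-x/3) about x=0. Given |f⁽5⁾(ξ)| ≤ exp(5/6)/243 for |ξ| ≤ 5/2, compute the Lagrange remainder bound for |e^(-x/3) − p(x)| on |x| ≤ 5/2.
625*exp(5/6)/186624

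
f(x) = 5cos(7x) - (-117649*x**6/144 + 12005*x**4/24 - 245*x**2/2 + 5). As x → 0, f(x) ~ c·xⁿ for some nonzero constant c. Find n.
8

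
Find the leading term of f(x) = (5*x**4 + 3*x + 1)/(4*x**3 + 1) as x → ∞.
5*x/4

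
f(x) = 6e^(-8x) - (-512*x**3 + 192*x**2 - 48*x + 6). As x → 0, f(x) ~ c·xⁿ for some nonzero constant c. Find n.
4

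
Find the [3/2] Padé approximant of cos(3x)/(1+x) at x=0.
(99*x**3/28 - 99*x**2/28 - x + 1)/(1 - x**2/28)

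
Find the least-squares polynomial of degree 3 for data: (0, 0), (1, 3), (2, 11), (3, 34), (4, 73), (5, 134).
25/126 + (-1/756)x + (323/252)x² + (22/27)x³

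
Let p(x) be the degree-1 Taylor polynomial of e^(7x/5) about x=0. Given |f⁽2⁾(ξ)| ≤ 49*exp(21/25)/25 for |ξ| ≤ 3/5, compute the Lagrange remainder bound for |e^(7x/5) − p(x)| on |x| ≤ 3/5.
441*exp(21/25)/1250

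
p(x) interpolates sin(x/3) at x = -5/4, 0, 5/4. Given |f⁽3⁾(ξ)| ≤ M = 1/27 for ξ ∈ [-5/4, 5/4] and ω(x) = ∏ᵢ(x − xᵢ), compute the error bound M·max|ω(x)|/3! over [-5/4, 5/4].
125*sqrt(3)/46656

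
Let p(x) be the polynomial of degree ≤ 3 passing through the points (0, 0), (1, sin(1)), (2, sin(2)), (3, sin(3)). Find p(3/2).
-sin(3)/16 + 9*sin(1)/16 + 9*sin(2)/16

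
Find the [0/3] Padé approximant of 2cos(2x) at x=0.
2/(2*x**2 + 1)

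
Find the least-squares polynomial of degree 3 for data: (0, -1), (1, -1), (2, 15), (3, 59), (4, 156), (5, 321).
-151/126 + (67/108)x + (-173/63)x² + (335/108)x³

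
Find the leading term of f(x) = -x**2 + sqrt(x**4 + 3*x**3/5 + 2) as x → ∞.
3*x/10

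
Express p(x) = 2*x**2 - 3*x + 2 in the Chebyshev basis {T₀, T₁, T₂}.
(3)T₀ + (-3)T₁ + T₂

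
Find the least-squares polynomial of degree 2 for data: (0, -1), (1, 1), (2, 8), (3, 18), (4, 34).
-34/35 + (-11/70)x + (31/14)x²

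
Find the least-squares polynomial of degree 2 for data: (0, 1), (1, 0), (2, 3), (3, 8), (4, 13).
3/5 + (-4/5)x + x²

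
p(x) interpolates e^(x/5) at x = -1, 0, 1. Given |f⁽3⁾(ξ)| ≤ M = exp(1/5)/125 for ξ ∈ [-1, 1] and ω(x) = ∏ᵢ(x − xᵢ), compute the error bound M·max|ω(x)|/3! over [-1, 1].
sqrt(3)*exp(1/5)/3375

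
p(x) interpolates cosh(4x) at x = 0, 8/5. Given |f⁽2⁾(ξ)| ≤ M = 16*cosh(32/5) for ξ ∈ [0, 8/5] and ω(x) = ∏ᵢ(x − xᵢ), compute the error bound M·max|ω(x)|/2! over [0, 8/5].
128*cosh(32/5)/25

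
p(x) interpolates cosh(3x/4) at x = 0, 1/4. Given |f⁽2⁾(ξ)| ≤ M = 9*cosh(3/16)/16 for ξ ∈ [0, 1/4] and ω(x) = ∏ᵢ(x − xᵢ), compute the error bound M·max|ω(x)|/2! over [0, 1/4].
9*cosh(3/16)/2048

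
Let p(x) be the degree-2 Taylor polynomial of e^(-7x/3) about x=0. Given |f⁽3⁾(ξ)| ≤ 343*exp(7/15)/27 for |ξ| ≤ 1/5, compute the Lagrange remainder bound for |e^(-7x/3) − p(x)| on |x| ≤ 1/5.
343*exp(7/15)/20250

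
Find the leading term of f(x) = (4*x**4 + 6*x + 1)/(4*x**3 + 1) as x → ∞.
x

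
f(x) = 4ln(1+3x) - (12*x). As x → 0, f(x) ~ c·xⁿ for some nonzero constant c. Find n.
2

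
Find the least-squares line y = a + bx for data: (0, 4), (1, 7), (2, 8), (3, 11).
a = 21/5, b = 11/5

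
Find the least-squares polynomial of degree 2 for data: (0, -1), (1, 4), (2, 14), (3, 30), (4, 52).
-31/35 + (62/35)x + (20/7)x²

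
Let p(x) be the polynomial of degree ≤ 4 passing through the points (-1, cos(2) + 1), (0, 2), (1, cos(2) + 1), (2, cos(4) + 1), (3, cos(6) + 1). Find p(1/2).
85*cos(2)/128 + 3*cos(6)/128 - 5*cos(4)/32 + 47/32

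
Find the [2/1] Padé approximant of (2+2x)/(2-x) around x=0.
(x + 1)/(1 - x/2)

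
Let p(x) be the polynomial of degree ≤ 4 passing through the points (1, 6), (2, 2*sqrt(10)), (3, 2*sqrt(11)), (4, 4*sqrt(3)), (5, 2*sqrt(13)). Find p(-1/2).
-693*sqrt(10)/16 - 385*sqrt(3)/8 + 315*sqrt(13)/64 + 3465/64 + 1485*sqrt(11)/32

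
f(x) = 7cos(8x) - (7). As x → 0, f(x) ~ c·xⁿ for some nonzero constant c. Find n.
2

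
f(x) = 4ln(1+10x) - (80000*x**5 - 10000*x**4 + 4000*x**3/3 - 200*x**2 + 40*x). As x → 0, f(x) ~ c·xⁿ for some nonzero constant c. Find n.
6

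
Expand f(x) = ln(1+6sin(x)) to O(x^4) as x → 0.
6*x - 18*x**2 + 71*x**3 + O(x**4)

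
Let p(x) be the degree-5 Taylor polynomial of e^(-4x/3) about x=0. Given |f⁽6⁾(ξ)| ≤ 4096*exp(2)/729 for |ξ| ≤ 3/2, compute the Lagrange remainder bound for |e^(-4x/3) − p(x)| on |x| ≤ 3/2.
4*exp(2)/45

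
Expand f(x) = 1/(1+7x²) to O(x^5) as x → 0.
1 - 7*x**2 + 49*x**4 + O(x**5)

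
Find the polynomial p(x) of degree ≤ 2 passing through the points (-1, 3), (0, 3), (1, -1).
-2*x**2 - 2*x + 3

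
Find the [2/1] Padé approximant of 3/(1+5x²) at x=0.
3 - 15*x**2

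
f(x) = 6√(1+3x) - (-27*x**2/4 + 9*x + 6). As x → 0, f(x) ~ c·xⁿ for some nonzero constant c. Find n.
3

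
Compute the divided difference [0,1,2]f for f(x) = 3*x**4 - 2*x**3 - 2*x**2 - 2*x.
13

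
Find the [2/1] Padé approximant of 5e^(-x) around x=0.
(5*x**2/6 - 10*x/3 + 5)/(x/3 + 1)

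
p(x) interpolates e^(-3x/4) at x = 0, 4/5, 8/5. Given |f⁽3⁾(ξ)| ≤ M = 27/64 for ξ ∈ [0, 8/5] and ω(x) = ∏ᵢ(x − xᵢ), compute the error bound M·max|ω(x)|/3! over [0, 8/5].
sqrt(3)/125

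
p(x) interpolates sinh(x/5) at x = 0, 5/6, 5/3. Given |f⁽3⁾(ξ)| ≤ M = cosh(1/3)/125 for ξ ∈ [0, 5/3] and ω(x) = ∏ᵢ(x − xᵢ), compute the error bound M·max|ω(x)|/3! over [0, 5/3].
sqrt(3)*cosh(1/3)/5832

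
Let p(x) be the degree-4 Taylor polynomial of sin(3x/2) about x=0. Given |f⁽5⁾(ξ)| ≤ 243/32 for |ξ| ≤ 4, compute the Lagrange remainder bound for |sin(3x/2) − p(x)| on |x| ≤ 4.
324/5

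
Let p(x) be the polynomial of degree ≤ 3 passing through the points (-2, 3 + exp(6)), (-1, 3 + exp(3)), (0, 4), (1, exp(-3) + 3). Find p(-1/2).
((-exp(6) + 57 + 9*exp(3))*exp(3) - 1)*exp(-3)/16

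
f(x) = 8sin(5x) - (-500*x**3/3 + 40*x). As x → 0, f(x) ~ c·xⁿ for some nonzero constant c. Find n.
5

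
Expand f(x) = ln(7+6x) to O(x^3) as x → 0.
log(7) + 6*x/7 - 18*x**2/49 + O(x**3)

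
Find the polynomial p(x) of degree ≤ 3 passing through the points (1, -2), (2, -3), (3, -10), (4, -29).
-x**3 + 3*x**2 - 3*x - 1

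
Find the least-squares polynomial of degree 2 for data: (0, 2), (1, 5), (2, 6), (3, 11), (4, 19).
13/5 + x²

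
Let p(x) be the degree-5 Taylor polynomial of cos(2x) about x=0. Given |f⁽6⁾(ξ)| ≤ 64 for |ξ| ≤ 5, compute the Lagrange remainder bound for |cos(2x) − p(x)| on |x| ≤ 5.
12500/9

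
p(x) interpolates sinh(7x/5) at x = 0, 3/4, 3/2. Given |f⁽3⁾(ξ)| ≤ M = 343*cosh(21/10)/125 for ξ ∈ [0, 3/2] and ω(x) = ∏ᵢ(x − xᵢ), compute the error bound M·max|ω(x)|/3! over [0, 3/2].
343*sqrt(3)*cosh(21/10)/8000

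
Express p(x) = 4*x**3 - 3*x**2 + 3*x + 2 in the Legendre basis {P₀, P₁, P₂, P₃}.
P₀ + (27/5)P₁ + (-2)P₂ + (8/5)P₃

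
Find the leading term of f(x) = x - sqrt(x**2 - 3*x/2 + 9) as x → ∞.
3/4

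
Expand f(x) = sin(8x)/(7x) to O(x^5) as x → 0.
8/7 - 256*x**2/21 + 4096*x**4/105 + O(x**5)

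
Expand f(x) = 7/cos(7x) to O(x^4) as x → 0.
7 + 343*x**2/2 + O(x**4)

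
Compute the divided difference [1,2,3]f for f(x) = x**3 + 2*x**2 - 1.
8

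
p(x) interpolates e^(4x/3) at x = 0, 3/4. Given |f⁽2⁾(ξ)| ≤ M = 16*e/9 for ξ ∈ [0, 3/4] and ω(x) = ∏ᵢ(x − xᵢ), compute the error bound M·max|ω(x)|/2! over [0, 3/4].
e/8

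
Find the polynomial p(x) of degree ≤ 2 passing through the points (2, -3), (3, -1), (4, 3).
x**2 - 3*x - 1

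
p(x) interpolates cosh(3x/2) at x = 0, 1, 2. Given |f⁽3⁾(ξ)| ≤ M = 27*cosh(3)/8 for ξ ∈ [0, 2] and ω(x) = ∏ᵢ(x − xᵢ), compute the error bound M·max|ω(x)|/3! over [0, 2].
sqrt(3)*cosh(3)/8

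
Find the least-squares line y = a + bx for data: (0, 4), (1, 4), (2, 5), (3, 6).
a = 37/10, b = 7/10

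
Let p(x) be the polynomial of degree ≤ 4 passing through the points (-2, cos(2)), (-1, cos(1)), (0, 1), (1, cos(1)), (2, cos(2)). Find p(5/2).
-75*cos(1)/16 + 175*cos(2)/64 + 189/64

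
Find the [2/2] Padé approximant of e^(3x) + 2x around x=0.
(39*x**2/4 + 13*x/2 + 1)/(-9*x**2/4 + 3*x/2 + 1)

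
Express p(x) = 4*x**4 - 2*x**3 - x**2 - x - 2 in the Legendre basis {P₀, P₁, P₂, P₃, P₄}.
(-23/15)P₀ + (-11/5)P₁ + (34/21)P₂ + (-4/5)P₃ + (32/35)P₄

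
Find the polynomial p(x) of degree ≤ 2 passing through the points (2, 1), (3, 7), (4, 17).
2*x**2 - 4*x + 1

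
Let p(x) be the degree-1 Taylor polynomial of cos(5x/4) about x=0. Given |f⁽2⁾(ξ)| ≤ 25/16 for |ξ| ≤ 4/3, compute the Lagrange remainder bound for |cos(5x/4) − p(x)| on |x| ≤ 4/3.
25/18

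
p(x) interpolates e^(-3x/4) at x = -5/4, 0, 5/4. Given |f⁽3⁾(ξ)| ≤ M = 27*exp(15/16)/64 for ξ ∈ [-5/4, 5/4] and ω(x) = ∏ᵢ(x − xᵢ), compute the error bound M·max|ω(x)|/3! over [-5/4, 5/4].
125*sqrt(3)*exp(15/16)/4096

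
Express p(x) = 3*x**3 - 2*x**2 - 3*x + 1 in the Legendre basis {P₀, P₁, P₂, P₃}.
(1/3)P₀ + (-6/5)P₁ + (-4/3)P₂ + (6/5)P₃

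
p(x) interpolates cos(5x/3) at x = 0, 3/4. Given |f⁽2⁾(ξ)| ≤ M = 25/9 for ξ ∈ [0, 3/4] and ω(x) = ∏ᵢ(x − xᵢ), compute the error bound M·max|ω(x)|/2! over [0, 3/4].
25/128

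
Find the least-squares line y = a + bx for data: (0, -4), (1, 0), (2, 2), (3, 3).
a = -16/5, b = 23/10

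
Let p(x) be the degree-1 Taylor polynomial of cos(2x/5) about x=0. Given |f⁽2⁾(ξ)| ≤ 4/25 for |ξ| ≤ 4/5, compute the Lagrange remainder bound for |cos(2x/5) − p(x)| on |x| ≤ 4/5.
32/625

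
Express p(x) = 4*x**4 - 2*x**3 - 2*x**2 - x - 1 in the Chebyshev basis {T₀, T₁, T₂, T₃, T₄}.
(-1/2)T₀ + (-5/2)T₁ + T₂ + (-1/2)T₃ + (1/2)T₄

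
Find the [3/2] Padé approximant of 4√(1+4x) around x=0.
(8*x**3 + 36*x**2 + 24*x + 4)/(3*x**2 + 4*x + 1)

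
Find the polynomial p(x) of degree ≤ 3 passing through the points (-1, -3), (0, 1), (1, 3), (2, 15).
2*x**3 - x**2 + x + 1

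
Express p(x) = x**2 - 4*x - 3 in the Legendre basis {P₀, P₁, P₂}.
(-8/3)P₀ + (-4)P₁ + (2/3)P₂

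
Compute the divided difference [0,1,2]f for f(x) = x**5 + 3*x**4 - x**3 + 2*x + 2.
33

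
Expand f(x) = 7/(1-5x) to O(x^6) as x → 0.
7 + 35*x + 175*x**2 + 875*x**3 + 4375*x**4 + 21875*x**5 + O(x**6)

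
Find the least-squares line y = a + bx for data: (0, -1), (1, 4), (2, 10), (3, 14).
a = -9/10, b = 51/10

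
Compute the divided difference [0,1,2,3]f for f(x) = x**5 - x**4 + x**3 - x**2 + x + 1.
20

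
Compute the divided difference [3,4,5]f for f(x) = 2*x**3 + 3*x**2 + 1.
27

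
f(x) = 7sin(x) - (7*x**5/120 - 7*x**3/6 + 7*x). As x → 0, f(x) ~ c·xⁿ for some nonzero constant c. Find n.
7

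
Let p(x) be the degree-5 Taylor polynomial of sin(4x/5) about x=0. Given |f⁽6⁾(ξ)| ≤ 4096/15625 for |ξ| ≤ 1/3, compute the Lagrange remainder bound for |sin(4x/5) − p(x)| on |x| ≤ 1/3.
256/512578125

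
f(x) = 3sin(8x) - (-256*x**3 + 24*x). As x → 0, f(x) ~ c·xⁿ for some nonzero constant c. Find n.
5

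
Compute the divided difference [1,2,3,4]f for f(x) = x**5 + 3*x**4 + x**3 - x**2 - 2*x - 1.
96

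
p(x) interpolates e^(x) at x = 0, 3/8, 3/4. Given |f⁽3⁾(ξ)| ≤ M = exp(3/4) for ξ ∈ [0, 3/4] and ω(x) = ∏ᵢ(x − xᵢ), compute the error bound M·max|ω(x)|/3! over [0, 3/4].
sqrt(3)*exp(3/4)/512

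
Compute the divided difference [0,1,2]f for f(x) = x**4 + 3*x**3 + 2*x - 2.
16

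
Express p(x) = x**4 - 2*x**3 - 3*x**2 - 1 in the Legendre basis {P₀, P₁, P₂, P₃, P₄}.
(-9/5)P₀ + (-6/5)P₁ + (-10/7)P₂ + (-4/5)P₃ + (8/35)P₄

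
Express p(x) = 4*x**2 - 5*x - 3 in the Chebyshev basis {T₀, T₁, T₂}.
-T₀ + (-5)T₁ + (2)T₂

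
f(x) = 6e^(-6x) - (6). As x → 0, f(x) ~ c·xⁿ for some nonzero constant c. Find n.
1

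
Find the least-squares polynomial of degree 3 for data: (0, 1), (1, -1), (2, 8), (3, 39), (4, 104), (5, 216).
13/14 + (-81/28)x + (-23/28)x² + (2)x³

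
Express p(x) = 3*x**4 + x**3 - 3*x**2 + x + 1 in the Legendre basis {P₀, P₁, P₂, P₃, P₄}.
(3/5)P₀ + (8/5)P₁ + (-2/7)P₂ + (2/5)P₃ + (24/35)P₄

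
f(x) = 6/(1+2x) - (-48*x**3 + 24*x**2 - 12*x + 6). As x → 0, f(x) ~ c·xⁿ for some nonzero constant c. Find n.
4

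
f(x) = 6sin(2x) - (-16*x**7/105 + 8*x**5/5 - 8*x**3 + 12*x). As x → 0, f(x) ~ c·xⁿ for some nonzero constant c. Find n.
9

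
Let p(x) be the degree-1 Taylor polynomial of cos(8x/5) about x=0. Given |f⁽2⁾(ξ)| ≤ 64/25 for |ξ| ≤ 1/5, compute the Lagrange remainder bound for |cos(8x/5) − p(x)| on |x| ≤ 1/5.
32/625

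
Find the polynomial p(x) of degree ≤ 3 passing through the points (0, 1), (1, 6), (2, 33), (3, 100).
3*x**3 + 2*x**2 + 1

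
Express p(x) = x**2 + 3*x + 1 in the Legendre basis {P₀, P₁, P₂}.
(4/3)P₀ + (3)P₁ + (2/3)P₂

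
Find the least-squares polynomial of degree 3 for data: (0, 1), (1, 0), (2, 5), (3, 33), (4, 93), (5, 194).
83/63 + (-607/189)x + (-125/126)x² + (101/54)x³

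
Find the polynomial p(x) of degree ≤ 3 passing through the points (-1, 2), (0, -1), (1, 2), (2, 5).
-x**3 + 3*x**2 + x - 1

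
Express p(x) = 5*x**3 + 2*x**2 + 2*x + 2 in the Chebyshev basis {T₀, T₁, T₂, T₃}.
(3)T₀ + (23/4)T₁ + T₂ + (5/4)T₃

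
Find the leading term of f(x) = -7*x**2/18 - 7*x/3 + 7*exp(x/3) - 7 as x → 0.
7*x**3/162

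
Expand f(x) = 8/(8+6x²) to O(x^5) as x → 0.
1 - 3*x**2/4 + 9*x**4/16 + O(x**5)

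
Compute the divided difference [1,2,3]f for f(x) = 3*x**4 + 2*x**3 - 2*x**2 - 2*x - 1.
85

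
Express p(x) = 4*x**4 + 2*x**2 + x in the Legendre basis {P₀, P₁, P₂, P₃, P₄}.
(22/15)P₀ + P₁ + (76/21)P₂ + (32/35)P₄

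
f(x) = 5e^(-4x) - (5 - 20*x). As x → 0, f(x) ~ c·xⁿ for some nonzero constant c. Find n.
2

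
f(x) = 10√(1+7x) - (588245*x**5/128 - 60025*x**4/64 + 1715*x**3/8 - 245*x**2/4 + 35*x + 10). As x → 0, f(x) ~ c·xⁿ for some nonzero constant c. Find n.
6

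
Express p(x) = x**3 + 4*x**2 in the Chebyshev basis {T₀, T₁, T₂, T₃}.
(2)T₀ + (3/4)T₁ + (2)T₂ + (1/4)T₃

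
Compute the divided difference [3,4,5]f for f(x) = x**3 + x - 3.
12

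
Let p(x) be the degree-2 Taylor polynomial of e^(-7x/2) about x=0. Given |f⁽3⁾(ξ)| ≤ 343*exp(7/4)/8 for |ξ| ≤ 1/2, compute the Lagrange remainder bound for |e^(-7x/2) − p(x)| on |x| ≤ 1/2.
343*exp(7/4)/384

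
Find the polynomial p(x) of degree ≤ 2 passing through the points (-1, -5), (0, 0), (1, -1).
-3*x**2 + 2*x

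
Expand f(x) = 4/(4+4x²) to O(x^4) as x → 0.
1 - x**2 + O(x**4)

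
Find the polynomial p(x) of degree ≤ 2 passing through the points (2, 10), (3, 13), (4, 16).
3*x + 4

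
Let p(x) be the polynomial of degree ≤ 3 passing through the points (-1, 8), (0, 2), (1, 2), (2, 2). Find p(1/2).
13/8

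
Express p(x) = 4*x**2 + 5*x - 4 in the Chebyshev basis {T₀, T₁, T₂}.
(-2)T₀ + (5)T₁ + (2)T₂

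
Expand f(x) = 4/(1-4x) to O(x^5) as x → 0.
4 + 16*x + 64*x**2 + 256*x**3 + 1024*x**4 + O(x**5)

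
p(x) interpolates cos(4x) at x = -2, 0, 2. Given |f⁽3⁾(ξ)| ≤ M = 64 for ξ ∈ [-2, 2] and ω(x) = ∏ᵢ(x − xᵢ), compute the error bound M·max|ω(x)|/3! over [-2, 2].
512*sqrt(3)/27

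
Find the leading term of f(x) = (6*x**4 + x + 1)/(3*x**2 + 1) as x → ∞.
2*x**2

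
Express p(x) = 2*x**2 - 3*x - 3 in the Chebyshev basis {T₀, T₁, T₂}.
(-2)T₀ + (-3)T₁ + T₂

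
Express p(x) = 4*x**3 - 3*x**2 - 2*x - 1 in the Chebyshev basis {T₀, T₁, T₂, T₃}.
(-5/2)T₀ + T₁ + (-3/2)T₂ + T₃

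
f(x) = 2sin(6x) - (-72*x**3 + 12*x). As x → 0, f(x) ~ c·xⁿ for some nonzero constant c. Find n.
5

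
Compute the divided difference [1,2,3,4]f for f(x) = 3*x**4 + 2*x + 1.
30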